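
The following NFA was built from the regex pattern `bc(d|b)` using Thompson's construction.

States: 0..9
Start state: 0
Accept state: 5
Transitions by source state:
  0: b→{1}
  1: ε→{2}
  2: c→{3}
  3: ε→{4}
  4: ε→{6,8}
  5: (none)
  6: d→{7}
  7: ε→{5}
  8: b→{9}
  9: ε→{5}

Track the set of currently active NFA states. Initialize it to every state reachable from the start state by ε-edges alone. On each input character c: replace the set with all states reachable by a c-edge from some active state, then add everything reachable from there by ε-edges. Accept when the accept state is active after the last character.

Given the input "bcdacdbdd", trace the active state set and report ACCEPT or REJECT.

S₀ = ε-closure({0}) = {0}
'b' @ 1: {1,2}
'c' @ 2: {3,4,6,8}
'd' @ 3: {5,7}  (accept∈set)
'a' @ 4: {}  — state set empty
rest 'cdbdd' ignored (set empty)
after full input: {}  (accept=5 not in)

Answer: REJECT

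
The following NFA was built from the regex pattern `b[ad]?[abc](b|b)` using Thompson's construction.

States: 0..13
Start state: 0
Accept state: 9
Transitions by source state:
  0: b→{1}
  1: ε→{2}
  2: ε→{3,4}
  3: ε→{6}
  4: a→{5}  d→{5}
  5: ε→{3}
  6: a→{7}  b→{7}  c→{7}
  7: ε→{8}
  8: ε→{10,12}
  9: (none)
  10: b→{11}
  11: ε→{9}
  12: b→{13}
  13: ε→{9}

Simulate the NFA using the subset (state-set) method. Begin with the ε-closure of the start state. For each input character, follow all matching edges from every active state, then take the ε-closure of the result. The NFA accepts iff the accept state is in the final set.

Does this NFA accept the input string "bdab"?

initial (ε-close {0}): {0}
'b' @ 1: {1,2,3,4,6}
'd' @ 2: {3,5,6}
'a' @ 3: {7,8,10,12}
'b' @ 4: {9,11,13}  (accept∈set)
after full input: {9,11,13}  (accept=9 in)

Answer: ACCEPT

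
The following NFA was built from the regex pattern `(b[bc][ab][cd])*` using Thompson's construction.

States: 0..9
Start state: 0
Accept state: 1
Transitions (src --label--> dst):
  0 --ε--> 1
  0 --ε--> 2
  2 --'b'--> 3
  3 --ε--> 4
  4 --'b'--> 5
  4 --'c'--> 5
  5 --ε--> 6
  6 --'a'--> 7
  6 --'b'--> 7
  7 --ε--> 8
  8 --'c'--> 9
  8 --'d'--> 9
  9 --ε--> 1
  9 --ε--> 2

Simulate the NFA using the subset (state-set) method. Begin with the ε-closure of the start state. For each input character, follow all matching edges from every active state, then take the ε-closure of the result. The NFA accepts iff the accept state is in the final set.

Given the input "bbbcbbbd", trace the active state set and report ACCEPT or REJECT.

Answer: ACCEPT

Derivation:
initial (ε-close {0}): {0,1,2}
'b' @ 1: {3,4}
'b' @ 2: {5,6}
'b' @ 3: {7,8}
'c' @ 4: {1,2,9}  [accepting]
'b' @ 5: {3,4}
'b' @ 6: {5,6}
'b' @ 7: {7,8}
'd' @ 8: {1,2,9}  [accepting]
after full input: {1,2,9}  (accept=1 in)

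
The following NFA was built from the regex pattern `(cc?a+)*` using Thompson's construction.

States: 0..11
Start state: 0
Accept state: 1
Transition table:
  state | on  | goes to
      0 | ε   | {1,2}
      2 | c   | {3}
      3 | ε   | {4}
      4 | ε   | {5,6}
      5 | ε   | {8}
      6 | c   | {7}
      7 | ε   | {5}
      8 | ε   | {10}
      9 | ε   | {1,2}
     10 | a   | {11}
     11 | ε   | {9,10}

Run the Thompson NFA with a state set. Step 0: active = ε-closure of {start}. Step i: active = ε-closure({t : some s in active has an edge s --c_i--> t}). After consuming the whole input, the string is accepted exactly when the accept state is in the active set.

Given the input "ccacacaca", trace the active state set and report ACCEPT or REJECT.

Answer: ACCEPT

Derivation:
S₀ = ε-closure({0}) = {0,1,2}
'c' @ 1: {3,4,5,6,8,10}
'c' @ 2: {5,7,8,10}
'a' @ 3: {1,2,9,10,11}  (accept∈set)
'c' @ 4: {3,4,5,6,8,10}
'a' @ 5: {1,2,9,10,11}  (accept∈set)
'c' @ 6: {3,4,5,6,8,10}
'a' @ 7: {1,2,9,10,11}  (accept∈set)
'c' @ 8: {3,4,5,6,8,10}
'a' @ 9: {1,2,9,10,11}  (accept∈set)
after full input: {1,2,9,10,11}  (accept=1 in)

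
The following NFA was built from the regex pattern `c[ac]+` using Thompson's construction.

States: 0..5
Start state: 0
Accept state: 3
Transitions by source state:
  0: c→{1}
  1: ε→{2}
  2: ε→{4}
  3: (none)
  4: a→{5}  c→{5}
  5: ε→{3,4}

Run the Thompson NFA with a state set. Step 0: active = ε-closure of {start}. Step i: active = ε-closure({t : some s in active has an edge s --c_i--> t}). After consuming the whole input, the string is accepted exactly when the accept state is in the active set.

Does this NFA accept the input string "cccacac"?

S₀ = ε-closure({0}) = {0}
'c' @ 1: {1,2,4}
'c' @ 2: {3,4,5}  [accepting]
'c' @ 3: {3,4,5}  [accepting]
'a' @ 4: {3,4,5}  [accepting]
'c' @ 5: {3,4,5}  [accepting]
'a' @ 6: {3,4,5}  [accepting]
'c' @ 7: {3,4,5}  [accepting]
end set {3,4,5} — state 3 in

Answer: ACCEPT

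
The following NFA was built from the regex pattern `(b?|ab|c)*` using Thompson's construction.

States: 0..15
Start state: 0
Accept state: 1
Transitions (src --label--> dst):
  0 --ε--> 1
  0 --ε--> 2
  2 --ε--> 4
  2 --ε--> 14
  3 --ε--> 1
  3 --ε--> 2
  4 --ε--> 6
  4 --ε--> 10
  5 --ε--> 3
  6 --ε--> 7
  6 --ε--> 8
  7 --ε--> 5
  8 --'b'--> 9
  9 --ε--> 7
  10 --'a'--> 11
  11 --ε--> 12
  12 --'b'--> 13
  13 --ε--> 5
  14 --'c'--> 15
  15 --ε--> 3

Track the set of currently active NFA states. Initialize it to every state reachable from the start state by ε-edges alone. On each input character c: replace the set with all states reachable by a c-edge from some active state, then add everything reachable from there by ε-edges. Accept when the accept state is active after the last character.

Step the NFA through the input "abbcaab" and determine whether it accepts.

Answer: REJECT

Derivation:
initial (ε-close {0}): {0,1,2,3,4,5,6,7,8,10,14}
'a' @ 1: {11,12}
'b' @ 2: {1,2,3,4,5,6,7,8,10,13,14}  ✓accept
'b' @ 3: {1,2,3,4,5,6,7,8,9,10,14}  ✓accept
'c' @ 4: {1,2,3,4,5,6,7,8,10,14,15}  ✓accept
'a' @ 5: {11,12}
'a' @ 6: {}  — state set empty
rest 'b' ignored (set empty)
final: {}; accept 1 not in set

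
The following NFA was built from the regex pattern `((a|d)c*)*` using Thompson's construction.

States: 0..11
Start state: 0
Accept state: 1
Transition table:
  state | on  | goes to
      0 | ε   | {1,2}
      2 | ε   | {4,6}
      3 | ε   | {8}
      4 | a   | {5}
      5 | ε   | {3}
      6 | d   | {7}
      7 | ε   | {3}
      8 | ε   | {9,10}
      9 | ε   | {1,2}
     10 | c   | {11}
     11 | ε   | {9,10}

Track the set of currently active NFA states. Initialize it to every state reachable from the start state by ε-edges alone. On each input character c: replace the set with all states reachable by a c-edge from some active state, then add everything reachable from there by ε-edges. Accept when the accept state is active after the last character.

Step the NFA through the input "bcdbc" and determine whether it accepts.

Answer: REJECT

Steps:
start: ε-closure({0}) = {0,1,2,4,6}
'b' @ 1: {}  — state set empty
rest 'cdbc' ignored (set empty)
end set {} — state 1 not in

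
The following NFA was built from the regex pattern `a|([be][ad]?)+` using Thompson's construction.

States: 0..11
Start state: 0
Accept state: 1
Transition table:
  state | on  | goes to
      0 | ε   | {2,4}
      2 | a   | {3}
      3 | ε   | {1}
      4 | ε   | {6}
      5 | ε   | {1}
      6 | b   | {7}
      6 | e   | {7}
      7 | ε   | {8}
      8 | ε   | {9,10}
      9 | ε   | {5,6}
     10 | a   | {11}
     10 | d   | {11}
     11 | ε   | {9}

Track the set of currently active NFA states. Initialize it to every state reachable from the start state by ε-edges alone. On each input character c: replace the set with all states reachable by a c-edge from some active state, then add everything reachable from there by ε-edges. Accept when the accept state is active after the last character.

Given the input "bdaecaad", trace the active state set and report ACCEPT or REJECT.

S₀ = ε-closure({0}) = {0,2,4,6}
'b' @ 1: {1,5,6,7,8,9,10}  (accept∈set)
'd' @ 2: {1,5,6,9,11}  (accept∈set)
'a' @ 3: {}  — dead — no transitions
rest 'ecaad' ignored (set empty)
after full input: {}  (accept=1 not in)

Answer: REJECT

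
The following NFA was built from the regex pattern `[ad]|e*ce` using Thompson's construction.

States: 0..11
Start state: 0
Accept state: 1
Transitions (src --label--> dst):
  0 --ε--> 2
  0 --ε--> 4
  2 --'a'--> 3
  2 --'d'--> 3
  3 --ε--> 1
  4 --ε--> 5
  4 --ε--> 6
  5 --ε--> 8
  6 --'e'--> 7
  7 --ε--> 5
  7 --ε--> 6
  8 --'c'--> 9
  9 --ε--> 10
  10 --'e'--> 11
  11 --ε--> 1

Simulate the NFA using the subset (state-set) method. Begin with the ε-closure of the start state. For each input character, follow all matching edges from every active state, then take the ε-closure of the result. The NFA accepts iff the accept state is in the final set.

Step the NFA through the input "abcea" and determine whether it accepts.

initial (ε-close {0}): {0,2,4,5,6,8}
'a' @ 1: {1,3}  ✓accept
'b' @ 2: {}  — no active states
rest 'cea' ignored (set empty)
after full input: {}  (accept=1 not in)

Answer: REJECT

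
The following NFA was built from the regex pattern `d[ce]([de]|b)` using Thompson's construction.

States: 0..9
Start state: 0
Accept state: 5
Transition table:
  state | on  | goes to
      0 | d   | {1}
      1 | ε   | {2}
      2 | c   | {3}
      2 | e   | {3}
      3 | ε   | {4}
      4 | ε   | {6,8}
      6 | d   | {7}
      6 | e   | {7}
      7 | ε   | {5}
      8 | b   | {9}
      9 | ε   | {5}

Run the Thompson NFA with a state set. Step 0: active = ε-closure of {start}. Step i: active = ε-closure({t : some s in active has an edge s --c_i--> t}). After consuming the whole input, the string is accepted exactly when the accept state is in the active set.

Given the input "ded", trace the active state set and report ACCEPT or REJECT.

Answer: ACCEPT

Derivation:
S₀ = ε-closure({0}) = {0}
'd' @ 1: {1,2}
'e' @ 2: {3,4,6,8}
'd' @ 3: {5,7}  ✓accept
after full input: {5,7}  (accept=5 in)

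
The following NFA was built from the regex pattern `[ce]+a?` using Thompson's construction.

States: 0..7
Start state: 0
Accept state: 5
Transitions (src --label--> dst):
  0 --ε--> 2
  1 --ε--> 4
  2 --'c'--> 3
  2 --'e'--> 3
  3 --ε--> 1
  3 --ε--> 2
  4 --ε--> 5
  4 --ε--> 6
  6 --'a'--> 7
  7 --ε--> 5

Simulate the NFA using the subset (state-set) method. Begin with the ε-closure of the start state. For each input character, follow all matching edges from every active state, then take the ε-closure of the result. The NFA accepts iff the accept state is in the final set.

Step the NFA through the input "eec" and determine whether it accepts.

initial (ε-close {0}): {0,2}
'e' @ 1: {1,2,3,4,5,6}  [accepting]
'e' @ 2: {1,2,3,4,5,6}  [accepting]
'c' @ 3: {1,2,3,4,5,6}  [accepting]
end set {1,2,3,4,5,6} — state 5 in

Answer: ACCEPT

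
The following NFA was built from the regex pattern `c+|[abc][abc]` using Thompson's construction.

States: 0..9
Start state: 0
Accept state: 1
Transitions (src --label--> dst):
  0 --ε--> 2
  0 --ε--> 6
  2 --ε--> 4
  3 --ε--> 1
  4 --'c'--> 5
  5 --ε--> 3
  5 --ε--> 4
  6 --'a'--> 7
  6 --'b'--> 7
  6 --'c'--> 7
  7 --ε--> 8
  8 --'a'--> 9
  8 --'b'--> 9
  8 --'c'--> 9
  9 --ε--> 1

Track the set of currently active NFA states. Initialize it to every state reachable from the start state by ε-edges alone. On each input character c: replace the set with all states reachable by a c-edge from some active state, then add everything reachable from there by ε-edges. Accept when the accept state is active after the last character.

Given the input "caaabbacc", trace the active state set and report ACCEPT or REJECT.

S₀ = ε-closure({0}) = {0,2,4,6}
'c' @ 1: {1,3,4,5,7,8}  [accepting]
'a' @ 2: {1,9}  [accepting]
'a' @ 3: {}  — dead — no transitions
rest 'abbacc' ignored (set empty)
final: {}; accept 1 not in set

Answer: REJECT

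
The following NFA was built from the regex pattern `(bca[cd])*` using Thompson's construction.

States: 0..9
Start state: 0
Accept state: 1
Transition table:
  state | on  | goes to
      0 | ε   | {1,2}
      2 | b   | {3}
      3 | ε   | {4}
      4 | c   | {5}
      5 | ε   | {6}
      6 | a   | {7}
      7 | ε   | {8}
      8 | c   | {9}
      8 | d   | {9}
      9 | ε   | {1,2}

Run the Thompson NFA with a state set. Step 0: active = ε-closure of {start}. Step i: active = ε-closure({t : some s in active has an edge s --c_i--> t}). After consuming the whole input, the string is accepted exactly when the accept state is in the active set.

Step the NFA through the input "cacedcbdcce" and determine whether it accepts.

S₀ = ε-closure({0}) = {0,1,2}
'c' @ 1: {}  — no active states
rest 'acedcbdcce' ignored (set empty)
final: {}; accept 1 not in set

Answer: REJECT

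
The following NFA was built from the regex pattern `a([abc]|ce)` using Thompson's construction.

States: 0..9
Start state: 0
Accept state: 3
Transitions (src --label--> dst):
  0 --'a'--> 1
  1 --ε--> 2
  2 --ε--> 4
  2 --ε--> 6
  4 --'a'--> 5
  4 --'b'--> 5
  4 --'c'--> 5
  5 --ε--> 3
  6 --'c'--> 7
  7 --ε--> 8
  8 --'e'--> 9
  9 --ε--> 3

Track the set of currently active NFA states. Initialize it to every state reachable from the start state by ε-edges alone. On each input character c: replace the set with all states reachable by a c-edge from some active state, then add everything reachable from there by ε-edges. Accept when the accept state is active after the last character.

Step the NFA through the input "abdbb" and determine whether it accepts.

Answer: REJECT

Steps:
start: ε-closure({0}) = {0}
'a' @ 1: {1,2,4,6}
'b' @ 2: {3,5}  [accepting]
'd' @ 3: {}  — no active states
rest 'bb' ignored (set empty)
after full input: {}  (accept=3 not in)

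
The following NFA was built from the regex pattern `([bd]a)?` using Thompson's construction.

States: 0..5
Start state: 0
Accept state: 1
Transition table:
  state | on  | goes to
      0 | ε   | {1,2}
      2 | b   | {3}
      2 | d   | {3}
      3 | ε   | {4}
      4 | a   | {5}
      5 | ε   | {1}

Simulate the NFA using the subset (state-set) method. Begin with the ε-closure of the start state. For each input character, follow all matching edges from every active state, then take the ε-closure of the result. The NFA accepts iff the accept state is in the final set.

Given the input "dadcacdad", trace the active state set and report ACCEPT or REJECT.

start: ε-closure({0}) = {0,1,2}
'd' @ 1: {3,4}
'a' @ 2: {1,5}  ✓accept
'd' @ 3: {}  — no active states
rest 'cacdad' ignored (set empty)
after full input: {}  (accept=1 not in)

Answer: REJECT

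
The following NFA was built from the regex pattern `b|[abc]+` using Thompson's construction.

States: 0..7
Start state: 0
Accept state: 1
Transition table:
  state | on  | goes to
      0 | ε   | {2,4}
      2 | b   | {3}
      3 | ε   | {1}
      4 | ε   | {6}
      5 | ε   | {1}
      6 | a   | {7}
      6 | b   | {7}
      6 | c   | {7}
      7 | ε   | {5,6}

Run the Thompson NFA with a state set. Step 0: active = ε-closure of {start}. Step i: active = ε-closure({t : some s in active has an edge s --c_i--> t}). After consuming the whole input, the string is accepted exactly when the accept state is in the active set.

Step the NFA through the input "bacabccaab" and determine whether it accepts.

initial (ε-close {0}): {0,2,4,6}
'b' @ 1: {1,3,5,6,7}  ✓accept
'a' @ 2: {1,5,6,7}  ✓accept
'c' @ 3: {1,5,6,7}  ✓accept
'a' @ 4: {1,5,6,7}  ✓accept
'b' @ 5: {1,5,6,7}  ✓accept
'c' @ 6: {1,5,6,7}  ✓accept
'c' @ 7: {1,5,6,7}  ✓accept
'a' @ 8: {1,5,6,7}  ✓accept
'a' @ 9: {1,5,6,7}  ✓accept
'b' @ 10: {1,5,6,7}  ✓accept
final: {1,5,6,7}; accept 1 in set

Answer: ACCEPT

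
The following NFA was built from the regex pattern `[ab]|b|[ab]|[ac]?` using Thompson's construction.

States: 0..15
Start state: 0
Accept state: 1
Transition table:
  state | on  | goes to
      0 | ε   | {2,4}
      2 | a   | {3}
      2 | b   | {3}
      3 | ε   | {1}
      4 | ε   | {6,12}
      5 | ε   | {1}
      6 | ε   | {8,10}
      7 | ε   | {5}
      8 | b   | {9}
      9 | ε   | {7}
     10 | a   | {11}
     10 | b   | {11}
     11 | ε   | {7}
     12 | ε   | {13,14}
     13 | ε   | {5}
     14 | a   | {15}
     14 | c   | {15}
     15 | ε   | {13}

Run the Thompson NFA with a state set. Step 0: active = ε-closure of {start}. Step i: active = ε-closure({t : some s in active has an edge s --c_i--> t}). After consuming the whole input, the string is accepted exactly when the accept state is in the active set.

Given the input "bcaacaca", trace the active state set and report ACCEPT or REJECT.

Answer: REJECT

Derivation:
S₀ = ε-closure({0}) = {0,1,2,4,5,6,8,10,12,13,14}
'b' @ 1: {1,3,5,7,9,11}  ✓accept
'c' @ 2: {}  — dead — no transitions
rest 'aacaca' ignored (set empty)
after full input: {}  (accept=1 not in)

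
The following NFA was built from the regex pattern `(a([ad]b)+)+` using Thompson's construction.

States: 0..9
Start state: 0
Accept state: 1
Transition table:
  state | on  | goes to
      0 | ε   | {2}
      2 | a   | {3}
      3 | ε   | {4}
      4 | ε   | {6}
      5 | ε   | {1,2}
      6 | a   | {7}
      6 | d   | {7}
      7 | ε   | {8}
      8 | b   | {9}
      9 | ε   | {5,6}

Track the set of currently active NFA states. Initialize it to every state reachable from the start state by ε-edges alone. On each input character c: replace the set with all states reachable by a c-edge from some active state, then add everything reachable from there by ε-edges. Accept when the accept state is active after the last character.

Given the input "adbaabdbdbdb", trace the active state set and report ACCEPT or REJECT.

Answer: ACCEPT

Derivation:
start: ε-closure({0}) = {0,2}
'a' @ 1: {3,4,6}
'd' @ 2: {7,8}
'b' @ 3: {1,2,5,6,9}  [accepting]
'a' @ 4: {3,4,6,7,8}
'a' @ 5: {7,8}
'b' @ 6: {1,2,5,6,9}  [accepting]
'd' @ 7: {7,8}
'b' @ 8: {1,2,5,6,9}  [accepting]
'd' @ 9: {7,8}
'b' @ 10: {1,2,5,6,9}  [accepting]
'd' @ 11: {7,8}
'b' @ 12: {1,2,5,6,9}  [accepting]
final: {1,2,5,6,9}; accept 1 in set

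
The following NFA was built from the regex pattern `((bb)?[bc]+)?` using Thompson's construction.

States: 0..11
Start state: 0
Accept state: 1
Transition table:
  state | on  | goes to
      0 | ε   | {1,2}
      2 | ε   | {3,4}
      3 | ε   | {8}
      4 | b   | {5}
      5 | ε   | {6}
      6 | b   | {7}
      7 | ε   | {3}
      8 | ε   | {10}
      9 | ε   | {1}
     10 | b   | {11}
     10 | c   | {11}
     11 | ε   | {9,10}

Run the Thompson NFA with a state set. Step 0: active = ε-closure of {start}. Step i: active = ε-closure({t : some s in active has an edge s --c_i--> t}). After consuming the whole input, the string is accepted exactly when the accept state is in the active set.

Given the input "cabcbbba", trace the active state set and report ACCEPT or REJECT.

Answer: REJECT

Derivation:
initial (ε-close {0}): {0,1,2,3,4,8,10}
'c' @ 1: {1,9,10,11}  (accept∈set)
'a' @ 2: {}  — dead — no transitions
rest 'bcbbba' ignored (set empty)
end set {} — state 1 not in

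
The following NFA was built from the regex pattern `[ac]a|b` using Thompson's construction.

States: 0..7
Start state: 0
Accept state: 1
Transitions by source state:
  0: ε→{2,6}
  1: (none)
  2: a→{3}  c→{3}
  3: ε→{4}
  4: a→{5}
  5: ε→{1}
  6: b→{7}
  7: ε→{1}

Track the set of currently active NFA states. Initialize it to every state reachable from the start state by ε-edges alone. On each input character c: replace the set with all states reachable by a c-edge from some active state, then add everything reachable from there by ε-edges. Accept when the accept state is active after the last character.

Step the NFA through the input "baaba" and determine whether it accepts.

Answer: REJECT

Derivation:
initial (ε-close {0}): {0,2,6}
'b' @ 1: {1,7}  ✓accept
'a' @ 2: {}  — no active states
rest 'aba' ignored (set empty)
after full input: {}  (accept=1 not in)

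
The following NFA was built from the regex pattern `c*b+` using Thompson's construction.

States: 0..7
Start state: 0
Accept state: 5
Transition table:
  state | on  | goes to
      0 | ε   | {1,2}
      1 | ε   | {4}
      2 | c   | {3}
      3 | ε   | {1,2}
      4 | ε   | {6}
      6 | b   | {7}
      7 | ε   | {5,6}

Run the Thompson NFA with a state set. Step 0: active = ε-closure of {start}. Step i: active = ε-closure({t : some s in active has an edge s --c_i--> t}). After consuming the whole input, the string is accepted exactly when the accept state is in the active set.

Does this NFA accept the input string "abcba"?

start: ε-closure({0}) = {0,1,2,4,6}
'a' @ 1: {}  — no active states
rest 'bcba' ignored (set empty)
after full input: {}  (accept=5 not in)

Answer: REJECT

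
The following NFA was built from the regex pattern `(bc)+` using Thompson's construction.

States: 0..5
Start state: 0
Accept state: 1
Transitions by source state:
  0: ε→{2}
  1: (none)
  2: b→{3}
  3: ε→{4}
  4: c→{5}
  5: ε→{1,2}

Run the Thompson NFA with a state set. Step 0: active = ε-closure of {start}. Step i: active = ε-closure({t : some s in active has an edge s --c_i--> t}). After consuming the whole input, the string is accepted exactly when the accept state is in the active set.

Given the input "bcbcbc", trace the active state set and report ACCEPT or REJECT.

start: ε-closure({0}) = {0,2}
'b' @ 1: {3,4}
'c' @ 2: {1,2,5}  ✓accept
'b' @ 3: {3,4}
'c' @ 4: {1,2,5}  ✓accept
'b' @ 5: {3,4}
'c' @ 6: {1,2,5}  ✓accept
final: {1,2,5}; accept 1 in set

Answer: ACCEPT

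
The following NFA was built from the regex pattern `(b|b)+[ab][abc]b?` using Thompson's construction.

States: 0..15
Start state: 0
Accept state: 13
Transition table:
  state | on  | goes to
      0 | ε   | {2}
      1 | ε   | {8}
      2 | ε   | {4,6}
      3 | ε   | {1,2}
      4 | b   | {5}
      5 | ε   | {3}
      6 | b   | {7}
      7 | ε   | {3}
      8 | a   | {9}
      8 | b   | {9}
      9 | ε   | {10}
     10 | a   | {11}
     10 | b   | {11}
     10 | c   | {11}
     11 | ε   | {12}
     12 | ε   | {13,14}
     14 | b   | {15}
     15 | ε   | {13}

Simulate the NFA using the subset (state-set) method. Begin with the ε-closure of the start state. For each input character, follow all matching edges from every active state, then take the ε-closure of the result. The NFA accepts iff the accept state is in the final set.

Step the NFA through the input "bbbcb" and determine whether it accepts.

start: ε-closure({0}) = {0,2,4,6}
'b' @ 1: {1,2,3,4,5,6,7,8}
'b' @ 2: {1,2,3,4,5,6,7,8,9,10}
'b' @ 3: {1,2,3,4,5,6,7,8,9,10,11,12,13,14}  [accepting]
'c' @ 4: {11,12,13,14}  [accepting]
'b' @ 5: {13,15}  [accepting]
after full input: {13,15}  (accept=13 in)

Answer: ACCEPT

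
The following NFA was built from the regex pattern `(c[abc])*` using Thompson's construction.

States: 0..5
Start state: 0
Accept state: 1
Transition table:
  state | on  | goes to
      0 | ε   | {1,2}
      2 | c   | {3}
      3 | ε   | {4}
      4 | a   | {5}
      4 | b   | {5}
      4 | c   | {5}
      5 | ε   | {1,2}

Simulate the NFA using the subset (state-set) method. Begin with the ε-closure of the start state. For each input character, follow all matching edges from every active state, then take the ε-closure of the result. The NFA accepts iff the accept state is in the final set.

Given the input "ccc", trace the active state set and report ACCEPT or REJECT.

Answer: REJECT

Derivation:
start: ε-closure({0}) = {0,1,2}
'c' @ 1: {3,4}
'c' @ 2: {1,2,5}  [accepting]
'c' @ 3: {3,4}
final: {3,4}; accept 1 not in set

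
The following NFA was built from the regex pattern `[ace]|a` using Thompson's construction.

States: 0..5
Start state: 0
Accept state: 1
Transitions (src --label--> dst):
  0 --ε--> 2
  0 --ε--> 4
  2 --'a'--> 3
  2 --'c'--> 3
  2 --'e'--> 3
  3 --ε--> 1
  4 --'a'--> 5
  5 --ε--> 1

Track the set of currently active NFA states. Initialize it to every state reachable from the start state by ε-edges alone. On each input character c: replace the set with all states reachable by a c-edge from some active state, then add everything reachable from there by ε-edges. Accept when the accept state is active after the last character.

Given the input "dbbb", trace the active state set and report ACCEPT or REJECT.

start: ε-closure({0}) = {0,2,4}
'd' @ 1: {}  — state set empty
rest 'bbb' ignored (set empty)
final: {}; accept 1 not in set

Answer: REJECT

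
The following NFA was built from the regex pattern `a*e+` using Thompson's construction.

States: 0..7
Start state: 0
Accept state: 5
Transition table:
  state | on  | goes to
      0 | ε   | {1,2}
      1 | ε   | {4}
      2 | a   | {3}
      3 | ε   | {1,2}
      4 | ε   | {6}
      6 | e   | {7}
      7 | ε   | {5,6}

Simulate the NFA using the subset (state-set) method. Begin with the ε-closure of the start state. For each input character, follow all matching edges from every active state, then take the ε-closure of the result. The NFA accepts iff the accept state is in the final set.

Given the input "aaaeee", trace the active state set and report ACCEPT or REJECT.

Answer: ACCEPT

Steps:
start: ε-closure({0}) = {0,1,2,4,6}
'a' @ 1: {1,2,3,4,6}
'a' @ 2: {1,2,3,4,6}
'a' @ 3: {1,2,3,4,6}
'e' @ 4: {5,6,7}  (accept∈set)
'e' @ 5: {5,6,7}  (accept∈set)
'e' @ 6: {5,6,7}  (accept∈set)
end set {5,6,7} — state 5 in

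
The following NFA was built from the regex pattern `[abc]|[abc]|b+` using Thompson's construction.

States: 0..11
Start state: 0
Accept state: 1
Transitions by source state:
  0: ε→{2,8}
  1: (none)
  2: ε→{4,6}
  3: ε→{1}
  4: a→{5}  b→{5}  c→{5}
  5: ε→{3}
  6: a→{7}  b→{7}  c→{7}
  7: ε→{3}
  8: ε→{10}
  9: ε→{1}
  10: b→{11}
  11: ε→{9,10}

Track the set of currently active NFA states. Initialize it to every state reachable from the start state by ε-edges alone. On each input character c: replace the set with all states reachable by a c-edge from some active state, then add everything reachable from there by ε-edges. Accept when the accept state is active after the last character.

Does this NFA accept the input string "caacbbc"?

Answer: REJECT

Derivation:
initial (ε-close {0}): {0,2,4,6,8,10}
'c' @ 1: {1,3,5,7}  (accept∈set)
'a' @ 2: {}  — no active states
rest 'acbbc' ignored (set empty)
after full input: {}  (accept=1 not in)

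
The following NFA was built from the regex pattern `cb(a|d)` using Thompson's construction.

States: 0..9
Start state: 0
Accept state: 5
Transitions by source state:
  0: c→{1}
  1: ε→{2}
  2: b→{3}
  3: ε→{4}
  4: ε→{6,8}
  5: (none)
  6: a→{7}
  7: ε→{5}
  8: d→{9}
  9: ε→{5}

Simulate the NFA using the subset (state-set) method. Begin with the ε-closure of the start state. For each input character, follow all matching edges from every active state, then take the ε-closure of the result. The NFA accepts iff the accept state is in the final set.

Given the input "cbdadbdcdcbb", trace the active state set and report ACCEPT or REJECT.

Answer: REJECT

Steps:
start: ε-closure({0}) = {0}
'c' @ 1: {1,2}
'b' @ 2: {3,4,6,8}
'd' @ 3: {5,9}  ✓accept
'a' @ 4: {}  — state set empty
rest 'dbdcdcbb' ignored (set empty)
end set {} — state 5 not in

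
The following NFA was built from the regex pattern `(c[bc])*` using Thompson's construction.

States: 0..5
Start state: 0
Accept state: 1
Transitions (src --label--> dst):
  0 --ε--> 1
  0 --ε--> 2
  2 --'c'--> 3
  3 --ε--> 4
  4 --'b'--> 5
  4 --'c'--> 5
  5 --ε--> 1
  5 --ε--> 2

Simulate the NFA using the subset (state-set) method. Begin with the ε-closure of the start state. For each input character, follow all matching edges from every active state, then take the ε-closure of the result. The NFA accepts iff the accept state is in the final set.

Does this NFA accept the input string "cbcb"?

Answer: ACCEPT

Steps:
S₀ = ε-closure({0}) = {0,1,2}
'c' @ 1: {3,4}
'b' @ 2: {1,2,5}  ✓accept
'c' @ 3: {3,4}
'b' @ 4: {1,2,5}  ✓accept
final: {1,2,5}; accept 1 in set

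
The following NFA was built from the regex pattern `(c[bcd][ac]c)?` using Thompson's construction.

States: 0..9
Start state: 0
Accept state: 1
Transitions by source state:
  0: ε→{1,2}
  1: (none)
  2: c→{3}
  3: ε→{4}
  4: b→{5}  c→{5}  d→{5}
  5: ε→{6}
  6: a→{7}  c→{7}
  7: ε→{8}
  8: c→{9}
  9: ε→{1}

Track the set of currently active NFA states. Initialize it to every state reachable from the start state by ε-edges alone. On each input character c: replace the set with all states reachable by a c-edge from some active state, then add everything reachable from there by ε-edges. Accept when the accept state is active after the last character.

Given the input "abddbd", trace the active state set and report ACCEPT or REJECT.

initial (ε-close {0}): {0,1,2}
'a' @ 1: {}  — no active states
rest 'bddbd' ignored (set empty)
after full input: {}  (accept=1 not in)

Answer: REJECT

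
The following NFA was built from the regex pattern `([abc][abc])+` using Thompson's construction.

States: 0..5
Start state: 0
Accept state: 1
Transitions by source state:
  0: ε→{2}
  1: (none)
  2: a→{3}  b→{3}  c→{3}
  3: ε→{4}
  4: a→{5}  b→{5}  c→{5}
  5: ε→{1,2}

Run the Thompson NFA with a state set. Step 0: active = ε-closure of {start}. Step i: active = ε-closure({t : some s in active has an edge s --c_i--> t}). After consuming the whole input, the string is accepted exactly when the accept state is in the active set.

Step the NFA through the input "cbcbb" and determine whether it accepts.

Answer: REJECT

Trace:
start: ε-closure({0}) = {0,2}
'c' @ 1: {3,4}
'b' @ 2: {1,2,5}  ✓accept
'c' @ 3: {3,4}
'b' @ 4: {1,2,5}  ✓accept
'b' @ 5: {3,4}
after full input: {3,4}  (accept=1 not in)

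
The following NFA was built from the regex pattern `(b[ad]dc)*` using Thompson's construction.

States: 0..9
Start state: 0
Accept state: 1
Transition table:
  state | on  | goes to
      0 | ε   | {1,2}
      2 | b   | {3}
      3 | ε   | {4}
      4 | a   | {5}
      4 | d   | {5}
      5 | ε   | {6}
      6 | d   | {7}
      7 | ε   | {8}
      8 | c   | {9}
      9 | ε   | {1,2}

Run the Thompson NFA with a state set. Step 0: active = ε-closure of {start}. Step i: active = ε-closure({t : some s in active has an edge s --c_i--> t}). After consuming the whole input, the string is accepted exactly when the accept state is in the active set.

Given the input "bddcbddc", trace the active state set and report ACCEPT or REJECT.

initial (ε-close {0}): {0,1,2}
'b' @ 1: {3,4}
'd' @ 2: {5,6}
'd' @ 3: {7,8}
'c' @ 4: {1,2,9}  [accepting]
'b' @ 5: {3,4}
'd' @ 6: {5,6}
'd' @ 7: {7,8}
'c' @ 8: {1,2,9}  [accepting]
after full input: {1,2,9}  (accept=1 in)

Answer: ACCEPT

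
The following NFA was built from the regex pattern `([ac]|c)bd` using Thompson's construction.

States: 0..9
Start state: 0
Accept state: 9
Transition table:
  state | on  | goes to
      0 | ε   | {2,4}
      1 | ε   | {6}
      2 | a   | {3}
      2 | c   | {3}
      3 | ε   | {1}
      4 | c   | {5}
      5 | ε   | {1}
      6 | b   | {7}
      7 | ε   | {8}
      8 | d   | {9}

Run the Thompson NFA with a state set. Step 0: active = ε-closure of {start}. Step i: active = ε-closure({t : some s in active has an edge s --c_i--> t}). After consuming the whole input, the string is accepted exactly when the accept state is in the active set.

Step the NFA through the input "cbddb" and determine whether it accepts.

S₀ = ε-closure({0}) = {0,2,4}
'c' @ 1: {1,3,5,6}
'b' @ 2: {7,8}
'd' @ 3: {9}  ✓accept
'd' @ 4: {}  — state set empty
rest 'b' ignored (set empty)
after full input: {}  (accept=9 not in)

Answer: REJECT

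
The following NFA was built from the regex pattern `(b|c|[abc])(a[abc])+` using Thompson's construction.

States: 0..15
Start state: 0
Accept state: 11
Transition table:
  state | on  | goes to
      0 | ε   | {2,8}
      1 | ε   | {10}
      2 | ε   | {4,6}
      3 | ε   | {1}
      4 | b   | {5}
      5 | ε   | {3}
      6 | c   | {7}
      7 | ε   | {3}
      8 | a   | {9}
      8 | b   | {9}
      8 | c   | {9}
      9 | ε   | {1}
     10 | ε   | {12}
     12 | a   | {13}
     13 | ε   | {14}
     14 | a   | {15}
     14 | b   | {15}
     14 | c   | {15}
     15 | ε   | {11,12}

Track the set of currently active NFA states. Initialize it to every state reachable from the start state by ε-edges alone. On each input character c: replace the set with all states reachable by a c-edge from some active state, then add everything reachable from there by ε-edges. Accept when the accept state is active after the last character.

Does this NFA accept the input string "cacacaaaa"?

S₀ = ε-closure({0}) = {0,2,4,6,8}
'c' @ 1: {1,3,7,9,10,12}
'a' @ 2: {13,14}
'c' @ 3: {11,12,15}  ✓accept
'a' @ 4: {13,14}
'c' @ 5: {11,12,15}  ✓accept
'a' @ 6: {13,14}
'a' @ 7: {11,12,15}  ✓accept
'a' @ 8: {13,14}
'a' @ 9: {11,12,15}  ✓accept
after full input: {11,12,15}  (accept=11 in)

Answer: ACCEPT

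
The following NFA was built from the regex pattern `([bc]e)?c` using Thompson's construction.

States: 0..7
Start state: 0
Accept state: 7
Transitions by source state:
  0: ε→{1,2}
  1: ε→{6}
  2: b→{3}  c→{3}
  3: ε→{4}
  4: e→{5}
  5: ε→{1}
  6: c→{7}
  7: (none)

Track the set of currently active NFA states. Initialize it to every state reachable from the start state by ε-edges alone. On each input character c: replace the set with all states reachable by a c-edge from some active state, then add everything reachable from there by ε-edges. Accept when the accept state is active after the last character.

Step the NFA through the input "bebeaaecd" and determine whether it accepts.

start: ε-closure({0}) = {0,1,2,6}
'b' @ 1: {3,4}
'e' @ 2: {1,5,6}
'b' @ 3: {}  — no active states
rest 'eaaecd' ignored (set empty)
end set {} — state 7 not in

Answer: REJECT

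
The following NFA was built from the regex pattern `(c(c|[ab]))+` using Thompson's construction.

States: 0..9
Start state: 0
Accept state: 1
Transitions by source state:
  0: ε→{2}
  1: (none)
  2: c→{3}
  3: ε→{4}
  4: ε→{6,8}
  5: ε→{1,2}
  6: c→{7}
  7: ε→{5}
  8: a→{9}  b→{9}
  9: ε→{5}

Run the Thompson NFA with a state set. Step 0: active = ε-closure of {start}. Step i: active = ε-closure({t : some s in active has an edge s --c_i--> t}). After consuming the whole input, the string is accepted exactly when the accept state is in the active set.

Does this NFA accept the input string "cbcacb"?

S₀ = ε-closure({0}) = {0,2}
'c' @ 1: {3,4,6,8}
'b' @ 2: {1,2,5,9}  [accepting]
'c' @ 3: {3,4,6,8}
'a' @ 4: {1,2,5,9}  [accepting]
'c' @ 5: {3,4,6,8}
'b' @ 6: {1,2,5,9}  [accepting]
after full input: {1,2,5,9}  (accept=1 in)

Answer: ACCEPT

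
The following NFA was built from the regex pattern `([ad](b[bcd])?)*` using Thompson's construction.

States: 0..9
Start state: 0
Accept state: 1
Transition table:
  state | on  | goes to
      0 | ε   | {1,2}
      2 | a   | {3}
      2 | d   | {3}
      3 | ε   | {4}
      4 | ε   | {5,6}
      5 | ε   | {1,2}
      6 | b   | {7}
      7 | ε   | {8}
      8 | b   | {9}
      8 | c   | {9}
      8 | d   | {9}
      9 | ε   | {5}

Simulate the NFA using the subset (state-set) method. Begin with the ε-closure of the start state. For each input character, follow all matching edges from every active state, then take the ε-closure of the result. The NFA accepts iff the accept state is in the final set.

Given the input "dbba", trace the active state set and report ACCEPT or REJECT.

Answer: ACCEPT

Trace:
initial (ε-close {0}): {0,1,2}
'd' @ 1: {1,2,3,4,5,6}  ✓accept
'b' @ 2: {7,8}
'b' @ 3: {1,2,5,9}  ✓accept
'a' @ 4: {1,2,3,4,5,6}  ✓accept
end set {1,2,3,4,5,6} — state 1 in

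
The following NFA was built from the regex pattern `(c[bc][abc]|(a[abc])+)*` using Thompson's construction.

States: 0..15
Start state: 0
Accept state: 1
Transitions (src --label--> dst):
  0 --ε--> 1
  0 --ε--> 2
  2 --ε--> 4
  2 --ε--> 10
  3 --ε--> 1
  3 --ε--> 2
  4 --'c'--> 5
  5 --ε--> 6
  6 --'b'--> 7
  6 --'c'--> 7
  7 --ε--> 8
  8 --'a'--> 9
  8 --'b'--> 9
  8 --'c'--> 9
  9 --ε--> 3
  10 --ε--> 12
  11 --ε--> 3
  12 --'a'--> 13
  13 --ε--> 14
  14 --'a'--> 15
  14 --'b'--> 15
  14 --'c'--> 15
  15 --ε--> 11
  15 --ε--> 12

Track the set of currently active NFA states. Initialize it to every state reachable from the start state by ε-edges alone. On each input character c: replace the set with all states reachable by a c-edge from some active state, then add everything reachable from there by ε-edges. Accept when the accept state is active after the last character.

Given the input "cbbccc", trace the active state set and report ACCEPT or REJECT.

start: ε-closure({0}) = {0,1,2,4,10,12}
'c' @ 1: {5,6}
'b' @ 2: {7,8}
'b' @ 3: {1,2,3,4,9,10,12}  [accepting]
'c' @ 4: {5,6}
'c' @ 5: {7,8}
'c' @ 6: {1,2,3,4,9,10,12}  [accepting]
end set {1,2,3,4,9,10,12} — state 1 in

Answer: ACCEPT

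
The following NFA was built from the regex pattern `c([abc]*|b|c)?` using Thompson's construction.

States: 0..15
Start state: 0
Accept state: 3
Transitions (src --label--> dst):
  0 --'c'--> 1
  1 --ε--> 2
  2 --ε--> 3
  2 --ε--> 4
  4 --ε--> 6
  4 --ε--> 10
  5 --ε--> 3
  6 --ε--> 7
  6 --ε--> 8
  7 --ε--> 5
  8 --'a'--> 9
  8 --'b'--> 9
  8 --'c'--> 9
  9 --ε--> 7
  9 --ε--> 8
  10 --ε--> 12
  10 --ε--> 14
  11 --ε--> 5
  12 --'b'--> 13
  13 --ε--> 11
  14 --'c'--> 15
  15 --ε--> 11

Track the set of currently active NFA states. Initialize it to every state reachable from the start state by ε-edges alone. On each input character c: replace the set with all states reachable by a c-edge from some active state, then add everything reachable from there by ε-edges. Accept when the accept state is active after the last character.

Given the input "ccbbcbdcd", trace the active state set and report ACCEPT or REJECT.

Answer: REJECT

Trace:
initial (ε-close {0}): {0}
'c' @ 1: {1,2,3,4,5,6,7,8,10,12,14}  (accept∈set)
'c' @ 2: {3,5,7,8,9,11,15}  (accept∈set)
'b' @ 3: {3,5,7,8,9}  (accept∈set)
'b' @ 4: {3,5,7,8,9}  (accept∈set)
'c' @ 5: {3,5,7,8,9}  (accept∈set)
'b' @ 6: {3,5,7,8,9}  (accept∈set)
'd' @ 7: {}  — dead — no transitions
rest 'cd' ignored (set empty)
end set {} — state 3 not in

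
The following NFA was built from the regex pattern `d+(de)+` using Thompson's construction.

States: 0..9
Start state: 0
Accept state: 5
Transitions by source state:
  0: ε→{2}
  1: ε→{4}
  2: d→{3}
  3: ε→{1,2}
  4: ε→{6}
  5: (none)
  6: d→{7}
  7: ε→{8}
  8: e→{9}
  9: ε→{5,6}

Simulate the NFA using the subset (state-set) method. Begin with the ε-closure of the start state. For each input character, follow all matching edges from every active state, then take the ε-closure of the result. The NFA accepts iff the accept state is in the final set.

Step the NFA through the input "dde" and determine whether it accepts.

Answer: ACCEPT

Steps:
S₀ = ε-closure({0}) = {0,2}
'd' @ 1: {1,2,3,4,6}
'd' @ 2: {1,2,3,4,6,7,8}
'e' @ 3: {5,6,9}  [accepting]
after full input: {5,6,9}  (accept=5 in)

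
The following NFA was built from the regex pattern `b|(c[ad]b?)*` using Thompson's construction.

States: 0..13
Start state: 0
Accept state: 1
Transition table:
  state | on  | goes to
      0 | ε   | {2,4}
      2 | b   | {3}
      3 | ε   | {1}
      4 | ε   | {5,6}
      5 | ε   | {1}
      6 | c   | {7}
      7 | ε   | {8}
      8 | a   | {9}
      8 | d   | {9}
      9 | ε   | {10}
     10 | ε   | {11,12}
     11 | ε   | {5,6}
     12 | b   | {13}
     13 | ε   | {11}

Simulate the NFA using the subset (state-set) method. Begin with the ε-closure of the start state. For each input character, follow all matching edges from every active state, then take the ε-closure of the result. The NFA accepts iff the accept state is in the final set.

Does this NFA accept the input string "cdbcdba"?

Answer: REJECT

Steps:
initial (ε-close {0}): {0,1,2,4,5,6}
'c' @ 1: {7,8}
'd' @ 2: {1,5,6,9,10,11,12}  (accept∈set)
'b' @ 3: {1,5,6,11,13}  (accept∈set)
'c' @ 4: {7,8}
'd' @ 5: {1,5,6,9,10,11,12}  (accept∈set)
'b' @ 6: {1,5,6,11,13}  (accept∈set)
'a' @ 7: {}  — dead — no transitions
end set {} — state 1 not in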